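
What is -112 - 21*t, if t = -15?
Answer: 203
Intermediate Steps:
-112 - 21*t = -112 - 21*(-15) = -112 + 315 = 203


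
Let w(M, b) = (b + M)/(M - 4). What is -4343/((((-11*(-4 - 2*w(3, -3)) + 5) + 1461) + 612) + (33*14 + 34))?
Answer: -4343/2618 ≈ -1.6589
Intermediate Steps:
w(M, b) = (M + b)/(-4 + M)
-4343/((((-11*(-4 - 2*w(3, -3)) + 5) + 1461) + 612) + (33*14 + 34)) = -4343/((((-11*(-4 - 2*(3 - 3)/(-4 + 3)) + 5) + 1461) + 612) + (33*14 + 34)) = -4343/((((-11*(-4 - 2*0/(-1)) + 5) + 1461) + 612) + (462 + 34)) = -4343/((((-11*(-4 - (-2)*0) + 5) + 1461) + 612) + 496) = -4343/((((-11*(-4 - 2*0) + 5) + 1461) + 612) + 496) = -4343/((((-11*(-4 + 0) + 5) + 1461) + 612) + 496) = -4343/((((-11*(-4) + 5) + 1461) + 612) + 496) = -4343/((((44 + 5) + 1461) + 612) + 496) = -4343/(((49 + 1461) + 612) + 496) = -4343/((1510 + 612) + 496) = -4343/(2122 + 496) = -4343/2618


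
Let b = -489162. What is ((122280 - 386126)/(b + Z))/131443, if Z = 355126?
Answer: 131923/8809046974 ≈ 1.4976e-5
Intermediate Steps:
((122280 - 386126)/(b + Z))/131443 = ((122280 - 386126)/(-489162 + 355126))/131443 = -263846/(-134036)*(1/131443) = -263846*(-1/134036)*(1/131443) = (131923/67018)*(1/131443) = 131923/8809046974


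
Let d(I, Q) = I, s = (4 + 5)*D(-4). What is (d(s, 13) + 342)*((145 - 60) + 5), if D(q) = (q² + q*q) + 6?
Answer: 61560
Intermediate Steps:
D(q) = 6 + 2*q² (D(q) = (q² + q²) + 6 = 2*q² + 6 = 6 + 2*q²)
s = 342 (s = (4 + 5)*(6 + 2*(-4)²) = 9*(6 + 2*16) = 9*(6 + 32) = 9*38 = 342)
(d(s, 13) + 342)*((145 - 60) + 5) = (342 + 342)*((145 - 60) + 5) = 684*(85 + 5) = 684*90 = 61560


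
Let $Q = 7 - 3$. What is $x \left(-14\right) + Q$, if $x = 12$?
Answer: $-164$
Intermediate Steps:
$Q = 4$
$x \left(-14\right) + Q = 12 \left(-14\right) + 4 = -168 + 4 = -164$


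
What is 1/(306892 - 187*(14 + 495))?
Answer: 1/211709 ≈ 4.7235e-6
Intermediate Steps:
1/(306892 - 187*(14 + 495)) = 1/(306892 - 187*509) = 1/(306892 - 95183) = 1/211709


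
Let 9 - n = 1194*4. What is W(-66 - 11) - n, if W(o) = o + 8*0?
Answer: 4690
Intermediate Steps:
n = -4767 (n = 9 - 1194*4 = 9 - 1*4776 = 9 - 4776 = -4767)
W(o) = o (W(o) = o + 0 = o)
W(-66 - 11) - n = (-66 - 11) - 1*(-4767) = -77 + 4767 = 4690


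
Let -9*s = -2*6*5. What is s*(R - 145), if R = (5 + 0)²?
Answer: -800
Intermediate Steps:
s = 20/3 (s = -(-2*6)*5/9 = -(-4)*5/3 = -⅑*(-60) = 20/3 ≈ 6.6667)
R = 25 (R = 5² = 25)
s*(R - 145) = 20*(25 - 145)/3 = (20/3)*(-120) = -800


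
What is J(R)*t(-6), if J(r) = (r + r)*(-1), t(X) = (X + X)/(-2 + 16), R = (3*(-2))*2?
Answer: -144/7 ≈ -20.571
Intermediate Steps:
R = -12 (R = -6*2 = -12)
t(X) = X/7 (t(X) = (2*X)/14 = (2*X)*(1/14) = X/7)
J(r) = -2*r (J(r) = (2*r)*(-1) = -2*r)
J(R)*t(-6) = (-2*(-12))*((⅐)*(-6)) = 24*(-6/7) = -144/7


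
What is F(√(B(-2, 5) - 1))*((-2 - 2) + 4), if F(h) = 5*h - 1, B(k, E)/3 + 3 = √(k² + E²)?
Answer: 0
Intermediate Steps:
B(k, E) = -9 + 3*√(E² + k²) (B(k, E) = -9 + 3*√(k² + E²) = -9 + 3*√(E² + k²))
F(h) = -1 + 5*h
F(√(B(-2, 5) - 1))*((-2 - 2) + 4) = (-1 + 5*√((-9 + 3*√(5² + (-2)²)) - 1))*((-2 - 2) + 4) = (-1 + 5*√((-9 + 3*√(25 + 4)) - 1))*(-4 + 4) = (-1 + 5*√((-9 + 3*√29) - 1))*0 = (-1 + 5*√(-10 + 3*√29))*0 = 0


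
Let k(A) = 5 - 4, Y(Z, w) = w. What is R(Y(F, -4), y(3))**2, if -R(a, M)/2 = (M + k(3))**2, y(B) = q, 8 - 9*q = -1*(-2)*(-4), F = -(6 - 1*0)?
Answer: 1562500/6561 ≈ 238.15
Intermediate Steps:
F = -6 (F = -(6 + 0) = -1*6 = -6)
q = 16/9 (q = 8/9 - (-1*(-2))*(-4)/9 = 8/9 - 2*(-4)/9 = 8/9 - 1/9*(-8) = 8/9 + 8/9 = 16/9 ≈ 1.7778)
y(B) = 16/9
k(A) = 1
R(a, M) = -2*(1 + M)**2 (R(a, M) = -2*(M + 1)**2 = -2*(1 + M)**2)
R(Y(F, -4), y(3))**2 = (-2*(1 + 16/9)**2)**2 = (-2*(25/9)**2)**2 = (-2*625/81)**2 = (-1250/81)**2 = 1562500/6561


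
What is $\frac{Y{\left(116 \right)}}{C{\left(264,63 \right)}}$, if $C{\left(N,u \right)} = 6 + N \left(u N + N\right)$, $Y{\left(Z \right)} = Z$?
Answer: $\frac{58}{2230275} \approx 2.6006 \cdot 10^{-5}$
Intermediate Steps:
$C{\left(N,u \right)} = 6 + N \left(N + N u\right)$ ($C{\left(N,u \right)} = 6 + N \left(N u + N\right) = 6 + N \left(N + N u\right)$)
$\frac{Y{\left(116 \right)}}{C{\left(264,63 \right)}} = \frac{116}{6 + 264^{2} + 63 \cdot 264^{2}} = \frac{116}{6 + 69696 + 63 \cdot 69696} = \frac{116}{6 + 69696 + 4390848} = \frac{116}{4460550} = 116 \cdot \frac{1}{4460550} = \frac{58}{2230275}$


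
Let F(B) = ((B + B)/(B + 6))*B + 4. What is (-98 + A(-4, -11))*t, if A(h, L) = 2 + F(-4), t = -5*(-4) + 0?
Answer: -1520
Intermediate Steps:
t = 20 (t = 20 + 0 = 20)
F(B) = 4 + 2*B**2/(6 + B) (F(B) = ((2*B)/(6 + B))*B + 4 = (2*B/(6 + B))*B + 4 = 2*B**2/(6 + B) + 4 = 4 + 2*B**2/(6 + B))
A(h, L) = 22 (A(h, L) = 2 + 2*(12 + (-4)**2 + 2*(-4))/(6 - 4) = 2 + 2*(12 + 16 - 8)/2 = 2 + 2*(1/2)*20 = 2 + 20 = 22)
(-98 + A(-4, -11))*t = (-98 + 22)*20 = -76*20 = -1520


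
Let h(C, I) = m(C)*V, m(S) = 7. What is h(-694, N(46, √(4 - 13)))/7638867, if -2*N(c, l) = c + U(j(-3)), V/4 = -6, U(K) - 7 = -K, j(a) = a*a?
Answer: -56/2546289 ≈ -2.1993e-5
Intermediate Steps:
j(a) = a²
U(K) = 7 - K
V = -24 (V = 4*(-6) = -24)
N(c, l) = 1 - c/2 (N(c, l) = -(c + (7 - 1*(-3)²))/2 = -(c + (7 - 1*9))/2 = -(c + (7 - 9))/2 = -(c - 2)/2 = -(-2 + c)/2 = 1 - c/2)
h(C, I) = -168 (h(C, I) = 7*(-24) = -168)
h(-694, N(46, √(4 - 13)))/7638867 = -168/7638867 = -168*1/7638867 = -56/2546289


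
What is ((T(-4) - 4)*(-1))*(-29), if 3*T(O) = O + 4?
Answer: -116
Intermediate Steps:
T(O) = 4/3 + O/3 (T(O) = (O + 4)/3 = (4 + O)/3 = 4/3 + O/3)
((T(-4) - 4)*(-1))*(-29) = (((4/3 + (⅓)*(-4)) - 4)*(-1))*(-29) = (((4/3 - 4/3) - 4)*(-1))*(-29) = ((0 - 4)*(-1))*(-29) = -4*(-1)*(-29) = 4*(-29) = -116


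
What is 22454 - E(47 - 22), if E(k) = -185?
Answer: 22639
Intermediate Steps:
22454 - E(47 - 22) = 22454 - 1*(-185) = 22454 + 185 = 22639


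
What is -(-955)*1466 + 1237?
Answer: 1401267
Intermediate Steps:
-(-955)*1466 + 1237 = -955*(-1466) + 1237 = 1400030 + 1237 = 1401267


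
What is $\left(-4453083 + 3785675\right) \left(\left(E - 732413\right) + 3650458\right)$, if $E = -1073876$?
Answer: $-1230813143952$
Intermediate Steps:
$\left(-4453083 + 3785675\right) \left(\left(E - 732413\right) + 3650458\right) = \left(-4453083 + 3785675\right) \left(\left(-1073876 - 732413\right) + 3650458\right) = - 667408 \left(-1806289 + 3650458\right) = \left(-667408\right) 1844169 = -1230813143952$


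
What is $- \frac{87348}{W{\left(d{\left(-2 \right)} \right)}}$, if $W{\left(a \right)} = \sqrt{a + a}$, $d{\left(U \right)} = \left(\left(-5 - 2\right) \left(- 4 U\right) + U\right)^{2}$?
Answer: $- 753 \sqrt{2} \approx -1064.9$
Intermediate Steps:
$d{\left(U \right)} = 841 U^{2}$ ($d{\left(U \right)} = \left(- 7 \left(- 4 U\right) + U\right)^{2} = \left(28 U + U\right)^{2} = \left(29 U\right)^{2} = 841 U^{2}$)
$W{\left(a \right)} = \sqrt{2} \sqrt{a}$ ($W{\left(a \right)} = \sqrt{2 a} = \sqrt{2} \sqrt{a}$)
$- \frac{87348}{W{\left(d{\left(-2 \right)} \right)}} = - \frac{87348}{\sqrt{2} \sqrt{841 \left(-2\right)^{2}}} = - \frac{87348}{\sqrt{2} \sqrt{841 \cdot 4}} = - \frac{87348}{\sqrt{2} \sqrt{3364}} = - \frac{87348}{\sqrt{2} \cdot 58} = - \frac{87348}{58 \sqrt{2}} = - 87348 \frac{\sqrt{2}}{116} = - 753 \sqrt{2}$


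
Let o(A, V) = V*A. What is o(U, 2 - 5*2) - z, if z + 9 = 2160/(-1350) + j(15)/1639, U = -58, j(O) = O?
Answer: 3889272/8195 ≈ 474.59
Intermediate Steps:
o(A, V) = A*V
z = -86792/8195 (z = -9 + (2160/(-1350) + 15/1639) = -9 + (2160*(-1/1350) + 15*(1/1639)) = -9 + (-8/5 + 15/1639) = -9 - 13037/8195 = -86792/8195 ≈ -10.591)
o(U, 2 - 5*2) - z = -58*(2 - 5*2) - 1*(-86792/8195) = -58*(2 - 10) + 86792/8195 = -58*(-8) + 86792/8195 = 464 + 86792/8195 = 3889272/8195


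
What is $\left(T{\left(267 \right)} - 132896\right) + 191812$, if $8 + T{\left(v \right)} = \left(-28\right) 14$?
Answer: $58516$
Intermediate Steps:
$T{\left(v \right)} = -400$ ($T{\left(v \right)} = -8 - 392 = -400$)
$\left(T{\left(267 \right)} - 132896\right) + 191812 = \left(-400 - 132896\right) + 191812 = -133296 + 191812 = 58516$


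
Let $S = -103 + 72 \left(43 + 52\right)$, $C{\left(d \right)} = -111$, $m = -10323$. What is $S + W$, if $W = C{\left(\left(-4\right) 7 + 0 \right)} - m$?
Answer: $16949$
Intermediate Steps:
$W = 10212$ ($W = -111 - -10323 = -111 + 10323 = 10212$)
$S = 6737$ ($S = -103 + 72 \cdot 95 = -103 + 6840 = 6737$)
$S + W = 6737 + 10212 = 16949$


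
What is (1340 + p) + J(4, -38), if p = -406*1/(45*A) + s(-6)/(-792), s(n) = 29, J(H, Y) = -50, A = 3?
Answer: 15289037/11880 ≈ 1287.0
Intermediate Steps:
p = -36163/11880 (p = -406/((5*9)*3) + 29/(-792) = -406/(45*3) + 29*(-1/792) = -406/135 - 29/792 = -36163/11880 ≈ -3.0440)
(1340 + p) + J(4, -38) = (1340 - 36163/11880) - 50 = 15883037/11880 - 50 = 15289037/11880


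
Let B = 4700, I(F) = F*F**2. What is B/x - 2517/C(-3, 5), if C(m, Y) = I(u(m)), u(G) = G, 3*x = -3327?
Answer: 888151/9981 ≈ 88.984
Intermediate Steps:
x = -1109 (x = (1/3)*(-3327) = -1109)
I(F) = F**3
C(m, Y) = m**3
B/x - 2517/C(-3, 5) = 4700/(-1109) - 2517/((-3)**3) = 4700*(-1/1109) - 2517/(-27) = -4700/1109 - 2517*(-1/27) = -4700/1109 + 839/9 = 888151/9981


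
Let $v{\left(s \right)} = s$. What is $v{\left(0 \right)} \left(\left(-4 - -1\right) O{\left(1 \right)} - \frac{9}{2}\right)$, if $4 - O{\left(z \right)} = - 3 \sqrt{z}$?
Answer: $0$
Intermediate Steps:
$O{\left(z \right)} = 4 + 3 \sqrt{z}$ ($O{\left(z \right)} = 4 - - 3 \sqrt{z} = 4 + 3 \sqrt{z}$)
$v{\left(0 \right)} \left(\left(-4 - -1\right) O{\left(1 \right)} - \frac{9}{2}\right) = 0 \left(\left(-4 - -1\right) \left(4 + 3 \sqrt{1}\right) - \frac{9}{2}\right) = 0 \left(\left(-4 + 1\right) \left(4 + 3 \cdot 1\right) - \frac{9}{2}\right) = 0 \left(- 3 \left(4 + 3\right) - \frac{9}{2}\right) = 0 \left(\left(-3\right) 7 - \frac{9}{2}\right) = 0 \left(-21 - \frac{9}{2}\right) = 0 \left(- \frac{51}{2}\right) = 0$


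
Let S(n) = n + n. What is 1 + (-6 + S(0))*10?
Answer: -59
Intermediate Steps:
S(n) = 2*n
1 + (-6 + S(0))*10 = 1 + (-6 + 2*0)*10 = 1 + (-6 + 0)*10 = 1 - 6*10 = 1 - 60 = -59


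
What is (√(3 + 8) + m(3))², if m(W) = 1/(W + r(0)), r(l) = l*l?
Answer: 100/9 + 2*√11/3 ≈ 13.322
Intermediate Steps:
r(l) = l²
m(W) = 1/W (m(W) = 1/(W + 0²) = 1/(W + 0) = 1/W)
(√(3 + 8) + m(3))² = (√(3 + 8) + 1/3)² = (√11 + ⅓)² = (⅓ + √11)²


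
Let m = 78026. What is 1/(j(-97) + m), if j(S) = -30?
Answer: 1/77996 ≈ 1.2821e-5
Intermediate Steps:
1/(j(-97) + m) = 1/(-30 + 78026) = 1/77996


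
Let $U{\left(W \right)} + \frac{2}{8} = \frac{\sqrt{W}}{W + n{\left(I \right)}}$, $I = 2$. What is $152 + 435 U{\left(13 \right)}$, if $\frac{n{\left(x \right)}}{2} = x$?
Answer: $\frac{173}{4} + \frac{435 \sqrt{13}}{17} \approx 135.51$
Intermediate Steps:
$n{\left(x \right)} = 2 x$
$U{\left(W \right)} = - \frac{1}{4} + \frac{\sqrt{W}}{4 + W}$ ($U{\left(W \right)} = - \frac{1}{4} + \frac{\sqrt{W}}{W + 2 \cdot 2} = - \frac{1}{4} + \frac{\sqrt{W}}{W + 4} = - \frac{1}{4} + \frac{\sqrt{W}}{4 + W}$)
$152 + 435 U{\left(13 \right)} = 152 + 435 \frac{-1 + \sqrt{13} - \frac{13}{4}}{4 + 13} = 152 + 435 \frac{-1 + \sqrt{13} - \frac{13}{4}}{17} = 152 + 435 \frac{- \frac{17}{4} + \sqrt{13}}{17} = 152 + 435 \left(- \frac{1}{4} + \frac{\sqrt{13}}{17}\right) = 152 - \left(\frac{435}{4} - \frac{435 \sqrt{13}}{17}\right) = \frac{173}{4} + \frac{435 \sqrt{13}}{17}$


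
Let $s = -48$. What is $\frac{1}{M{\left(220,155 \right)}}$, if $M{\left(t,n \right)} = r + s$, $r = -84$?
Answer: $- \frac{1}{132} \approx -0.0075758$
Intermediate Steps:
$M{\left(t,n \right)} = -132$ ($M{\left(t,n \right)} = -84 - 48 = -132$)
$\frac{1}{M{\left(220,155 \right)}} = \frac{1}{-132} = - \frac{1}{132}$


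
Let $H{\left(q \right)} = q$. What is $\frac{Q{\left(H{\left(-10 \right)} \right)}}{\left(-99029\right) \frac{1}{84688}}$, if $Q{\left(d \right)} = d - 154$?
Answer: $\frac{13888832}{99029} \approx 140.25$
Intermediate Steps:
$Q{\left(d \right)} = -154 + d$ ($Q{\left(d \right)} = d - 154 = -154 + d$)
$\frac{Q{\left(H{\left(-10 \right)} \right)}}{\left(-99029\right) \frac{1}{84688}} = \frac{-154 - 10}{\left(-99029\right) \frac{1}{84688}} = - \frac{164}{\left(-99029\right) \frac{1}{84688}} = - \frac{164}{- \frac{99029}{84688}} = \left(-164\right) \left(- \frac{84688}{99029}\right) = \frac{13888832}{99029}$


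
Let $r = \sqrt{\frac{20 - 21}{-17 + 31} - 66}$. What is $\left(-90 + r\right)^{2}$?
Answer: $\frac{112475}{14} - \frac{450 i \sqrt{518}}{7} \approx 8033.9 - 1463.1 i$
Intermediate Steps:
$r = \frac{5 i \sqrt{518}}{14}$ ($r = \sqrt{- \frac{1}{14} - 66} = \sqrt{- \frac{925}{14}} = \frac{5 i \sqrt{518}}{14} \approx 8.1284 i$)
$\left(-90 + r\right)^{2} = \left(-90 + \frac{5 i \sqrt{518}}{14}\right)^{2}$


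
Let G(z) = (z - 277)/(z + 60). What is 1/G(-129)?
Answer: 69/406 ≈ 0.16995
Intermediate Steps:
G(z) = (-277 + z)/(60 + z)
1/G(-129) = 1/((-277 - 129)/(60 - 129)) = 1/(-406/(-69)) = 1/(-1/69*(-406)) = 1/(406/69) = 69/406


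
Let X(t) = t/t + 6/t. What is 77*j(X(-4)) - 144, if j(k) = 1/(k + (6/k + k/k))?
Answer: -3466/23 ≈ -150.70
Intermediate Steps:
X(t) = 1 + 6/t
j(k) = 1/(1 + k + 6/k) (j(k) = 1/(k + (6/k + 1)) = 1/(k + (1 + 6/k)) = 1/(1 + k + 6/k))
77*j(X(-4)) - 144 = 77*(((6 - 4)/(-4))/(6 + (6 - 4)/(-4) + ((6 - 4)/(-4))**2)) - 144 = 77*((-1/4*2)/(6 - 1/4*2 + (-1/4*2)**2)) - 144 = 77*(-1/(2*(6 - 1/2 + (-1/2)**2))) - 144 = 77*(-1/(2*(6 - 1/2 + 1/4))) - 144 = 77*(-1/(2*23/4)) - 144 = 77*(-1/2*4/23) - 144 = 77*(-2/23) - 144 = -154/23 - 144 = -3466/23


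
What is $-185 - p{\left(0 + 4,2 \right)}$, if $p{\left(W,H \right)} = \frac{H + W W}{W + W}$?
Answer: $- \frac{749}{4} \approx -187.25$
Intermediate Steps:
$p{\left(W,H \right)} = \frac{H + W^{2}}{2 W}$
$-185 - p{\left(0 + 4,2 \right)} = -185 - \frac{2 + \left(0 + 4\right)^{2}}{2 \left(0 + 4\right)} = -185 - \frac{2 + 4^{2}}{2 \cdot 4} = -185 - \frac{1}{2} \cdot \frac{1}{4} \left(2 + 16\right) = -185 - \frac{1}{2} \cdot \frac{1}{4} \cdot 18 = -185 - \frac{9}{4} = - \frac{749}{4}$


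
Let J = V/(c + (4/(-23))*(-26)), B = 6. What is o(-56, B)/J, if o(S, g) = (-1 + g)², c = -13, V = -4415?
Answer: 975/20309 ≈ 0.048008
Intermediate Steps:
J = 20309/39 (J = -4415/(-13 + (4/(-23))*(-26)) = -4415/(-13 + (4*(-1/23))*(-26)) = -4415/(-13 - 4/23*(-26)) = -4415/(-13 + 104/23) = -4415/(-195/23) = -4415*(-23/195) = 20309/39 ≈ 520.74)
o(-56, B)/J = (-1 + 6)²/(20309/39) = 5²*(39/20309) = 25*(39/20309) = 975/20309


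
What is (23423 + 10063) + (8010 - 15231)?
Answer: 26265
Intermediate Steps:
(23423 + 10063) + (8010 - 15231) = 33486 - 7221 = 26265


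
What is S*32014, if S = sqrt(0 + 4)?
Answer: 64028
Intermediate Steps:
S = 2 (S = sqrt(4) = 2)
S*32014 = 2*32014 = 64028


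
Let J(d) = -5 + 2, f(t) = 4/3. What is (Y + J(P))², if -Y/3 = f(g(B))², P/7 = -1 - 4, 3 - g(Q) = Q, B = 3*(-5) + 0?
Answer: 625/9 ≈ 69.444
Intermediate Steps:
B = -15 (B = -15 + 0 = -15)
g(Q) = 3 - Q
f(t) = 4/3 (f(t) = 4*(⅓) = 4/3)
P = -35 (P = 7*(-1 - 4) = 7*(-5) = -35)
Y = -16/3 (Y = -3*(4/3)² = -3*16/9 = -16/3 ≈ -5.3333)
J(d) = -3
(Y + J(P))² = (-16/3 - 3)² = (-25/3)² = 625/9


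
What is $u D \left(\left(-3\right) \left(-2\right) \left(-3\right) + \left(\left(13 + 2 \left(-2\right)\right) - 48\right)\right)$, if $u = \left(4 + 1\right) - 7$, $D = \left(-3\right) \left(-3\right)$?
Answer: $1026$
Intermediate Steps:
$D = 9$
$u = -2$ ($u = 5 - 7 = -2$)
$u D \left(\left(-3\right) \left(-2\right) \left(-3\right) + \left(\left(13 + 2 \left(-2\right)\right) - 48\right)\right) = \left(-2\right) 9 \left(\left(-3\right) \left(-2\right) \left(-3\right) + \left(\left(13 + 2 \left(-2\right)\right) - 48\right)\right) = - 18 \left(6 \left(-3\right) + \left(\left(13 - 4\right) - 48\right)\right) = - 18 \left(-18 + \left(9 - 48\right)\right) = - 18 \left(-18 - 39\right) = \left(-18\right) \left(-57\right) = 1026$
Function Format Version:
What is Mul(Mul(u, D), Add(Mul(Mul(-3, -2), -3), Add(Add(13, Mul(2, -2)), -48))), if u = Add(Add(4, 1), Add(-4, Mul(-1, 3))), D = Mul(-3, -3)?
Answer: 1026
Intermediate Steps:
D = 9
u = -2 (u = Add(5, Add(-4, -3)) = Add(5, -7) = -2)
Mul(Mul(u, D), Add(Mul(Mul(-3, -2), -3), Add(Add(13, Mul(2, -2)), -48))) = Mul(Mul(-2, 9), Add(Mul(Mul(-3, -2), -3), Add(Add(13, Mul(2, -2)), -48))) = Mul(-18, Add(Mul(6, -3), Add(Add(13, -4), -48))) = Mul(-18, Add(-18, Add(9, -48))) = Mul(-18, Add(-18, -39)) = Mul(-18, -57) = 1026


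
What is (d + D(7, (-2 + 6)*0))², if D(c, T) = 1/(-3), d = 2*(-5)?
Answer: 961/9 ≈ 106.78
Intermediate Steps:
d = -10
D(c, T) = -⅓
(d + D(7, (-2 + 6)*0))² = (-10 - ⅓)² = (-31/3)² = 961/9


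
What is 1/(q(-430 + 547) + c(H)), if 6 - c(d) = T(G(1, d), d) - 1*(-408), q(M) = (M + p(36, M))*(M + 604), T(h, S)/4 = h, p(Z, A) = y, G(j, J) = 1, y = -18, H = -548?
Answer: 1/70973 ≈ 1.4090e-5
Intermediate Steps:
p(Z, A) = -18
T(h, S) = 4*h
q(M) = (-18 + M)*(604 + M) (q(M) = (M - 18)*(M + 604) = (-18 + M)*(604 + M))
c(d) = -406 (c(d) = 6 - (4*1 - 1*(-408)) = 6 - (4 + 408) = 6 - 1*412 = 6 - 412 = -406)
1/(q(-430 + 547) + c(H)) = 1/((-10872 + (-430 + 547)² + 586*(-430 + 547)) - 406) = 1/((-10872 + 117² + 586*117) - 406) = 1/((-10872 + 13689 + 68562) - 406) = 1/(71379 - 406) = 1/70973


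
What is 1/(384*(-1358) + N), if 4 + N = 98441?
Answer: -1/423035 ≈ -2.3639e-6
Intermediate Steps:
N = 98437 (N = -4 + 98441 = 98437)
1/(384*(-1358) + N) = 1/(384*(-1358) + 98437) = 1/(-521472 + 98437) = 1/(-423035) = -1/423035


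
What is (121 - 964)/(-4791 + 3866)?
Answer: 843/925 ≈ 0.91135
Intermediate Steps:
(121 - 964)/(-4791 + 3866) = -843/(-925) = -843*(-1/925) = 843/925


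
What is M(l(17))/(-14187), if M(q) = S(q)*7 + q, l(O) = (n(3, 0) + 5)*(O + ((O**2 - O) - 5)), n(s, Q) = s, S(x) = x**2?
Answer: -36136160/14187 ≈ -2547.1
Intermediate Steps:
l(O) = -40 + 8*O**2 (l(O) = (3 + 5)*(O + ((O**2 - O) - 5)) = 8*(O + (-5 + O**2 - O)) = 8*(-5 + O**2) = -40 + 8*O**2)
M(q) = q + 7*q**2 (M(q) = q**2*7 + q = 7*q**2 + q = q + 7*q**2)
M(l(17))/(-14187) = ((-40 + 8*17**2)*(1 + 7*(-40 + 8*17**2)))/(-14187) = ((-40 + 8*289)*(1 + 7*(-40 + 8*289)))*(-1/14187) = ((-40 + 2312)*(1 + 7*(-40 + 2312)))*(-1/14187) = (2272*(1 + 7*2272))*(-1/14187) = (2272*(1 + 15904))*(-1/14187) = (2272*15905)*(-1/14187) = 36136160*(-1/14187) = -36136160/14187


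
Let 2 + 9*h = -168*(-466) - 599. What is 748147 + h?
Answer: 6811010/9 ≈ 7.5678e+5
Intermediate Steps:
h = 77687/9 (h = -2/9 + (-168*(-466) - 599)/9 = -2/9 + (78288 - 599)/9 = -2/9 + (1/9)*77689 = -2/9 + 77689/9 = 77687/9 ≈ 8631.9)
748147 + h = 748147 + 77687/9 = 6811010/9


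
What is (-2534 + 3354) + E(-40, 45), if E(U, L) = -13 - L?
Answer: 762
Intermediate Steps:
(-2534 + 3354) + E(-40, 45) = (-2534 + 3354) + (-13 - 1*45) = 820 + (-13 - 45) = 820 - 58 = 762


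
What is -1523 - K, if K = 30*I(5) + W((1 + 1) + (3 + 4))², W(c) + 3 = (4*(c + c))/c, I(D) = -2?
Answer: -1488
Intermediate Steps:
W(c) = 5 (W(c) = -3 + (4*(c + c))/c = -3 + (4*(2*c))/c = -3 + (8*c)/c = -3 + 8 = 5)
K = -35 (K = 30*(-2) + 5² = -60 + 25 = -35)
-1523 - K = -1523 - 1*(-35) = -1523 + 35 = -1488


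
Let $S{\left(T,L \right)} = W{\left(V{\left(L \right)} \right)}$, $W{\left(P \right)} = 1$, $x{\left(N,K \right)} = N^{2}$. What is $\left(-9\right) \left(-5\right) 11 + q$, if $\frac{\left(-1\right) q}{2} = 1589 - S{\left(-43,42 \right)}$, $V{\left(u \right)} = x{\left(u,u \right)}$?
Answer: $-2681$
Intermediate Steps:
$V{\left(u \right)} = u^{2}$
$S{\left(T,L \right)} = 1$
$q = -3176$ ($q = - 2 \left(1589 - 1\right) = \left(-2\right) 1588 = -3176$)
$\left(-9\right) \left(-5\right) 11 + q = \left(-9\right) \left(-5\right) 11 - 3176 = 45 \cdot 11 - 3176 = 495 - 3176 = -2681$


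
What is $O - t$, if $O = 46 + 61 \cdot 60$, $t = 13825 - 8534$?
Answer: $-1585$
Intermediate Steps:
$t = 5291$ ($t = 13825 - 8534 = 5291$)
$O = 3706$ ($O = 46 + 3660 = 3706$)
$O - t = 3706 - 5291 = -1585$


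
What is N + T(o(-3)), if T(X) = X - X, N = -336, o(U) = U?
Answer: -336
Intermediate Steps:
T(X) = 0
N + T(o(-3)) = -336 + 0 = -336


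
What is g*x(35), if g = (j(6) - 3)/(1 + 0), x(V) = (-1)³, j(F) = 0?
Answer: 3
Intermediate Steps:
x(V) = -1
g = -3 (g = (0 - 3)/(1 + 0) = -3/1 = -3*1 = -3)
g*x(35) = -3*(-1) = 3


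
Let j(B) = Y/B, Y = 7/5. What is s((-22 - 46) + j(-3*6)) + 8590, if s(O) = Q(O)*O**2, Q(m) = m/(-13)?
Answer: 311415800383/9477000 ≈ 32860.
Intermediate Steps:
Q(m) = -m/13 (Q(m) = m*(-1/13) = -m/13)
Y = 7/5 (Y = 7*(1/5) = 7/5 ≈ 1.4000)
j(B) = 7/(5*B)
s(O) = -O**3/13 (s(O) = (-O/13)*O**2 = -O**3/13)
s((-22 - 46) + j(-3*6)) + 8590 = -((-22 - 46) + 7/(5*((-3*6))))**3/13 + 8590 = -(-68 + (7/5)/(-18))**3/13 + 8590 = -(-68 + (7/5)*(-1/18))**3/13 + 8590 = -(-68 - 7/90)**3/13 + 8590 = -(-6127/90)**3/13 + 8590 = -1/13*(-230008370383/729000) + 8590 = 230008370383/9477000 + 8590 = 311415800383/9477000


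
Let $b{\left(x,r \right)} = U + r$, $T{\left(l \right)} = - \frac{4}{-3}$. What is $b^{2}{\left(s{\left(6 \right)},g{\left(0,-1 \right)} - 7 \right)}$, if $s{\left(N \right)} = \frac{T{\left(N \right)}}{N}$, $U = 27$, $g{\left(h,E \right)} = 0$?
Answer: $400$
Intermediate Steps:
$T{\left(l \right)} = \frac{4}{3}$ ($T{\left(l \right)} = \left(-4\right) \left(- \frac{1}{3}\right) = \frac{4}{3}$)
$s{\left(N \right)} = \frac{4}{3 N}$
$b{\left(x,r \right)} = 27 + r$
$b^{2}{\left(s{\left(6 \right)},g{\left(0,-1 \right)} - 7 \right)} = \left(27 + \left(0 - 7\right)\right)^{2} = \left(27 - 7\right)^{2} = 20^{2} = 400$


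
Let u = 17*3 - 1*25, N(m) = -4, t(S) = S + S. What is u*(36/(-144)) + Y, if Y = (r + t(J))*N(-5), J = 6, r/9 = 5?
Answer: -469/2 ≈ -234.50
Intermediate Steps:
r = 45 (r = 9*5 = 45)
t(S) = 2*S
u = 26 (u = 51 - 25 = 26)
Y = -228 (Y = (45 + 2*6)*(-4) = (45 + 12)*(-4) = 57*(-4) = -228)
u*(36/(-144)) + Y = 26*(36/(-144)) - 228 = 26*(36*(-1/144)) - 228 = 26*(-1/4) - 228 = -13/2 - 228 = -469/2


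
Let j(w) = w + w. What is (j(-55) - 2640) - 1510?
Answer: -4260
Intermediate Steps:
j(w) = 2*w
(j(-55) - 2640) - 1510 = (2*(-55) - 2640) - 1510 = (-110 - 2640) - 1510 = -2750 - 1510 = -4260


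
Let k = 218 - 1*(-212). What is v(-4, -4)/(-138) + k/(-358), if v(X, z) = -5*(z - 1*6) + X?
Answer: -824/537 ≈ -1.5345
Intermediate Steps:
k = 430 (k = 218 + 212 = 430)
v(X, z) = 30 + X - 5*z (v(X, z) = -5*(z - 6) + X = -5*(-6 + z) + X = (30 - 5*z) + X = 30 + X - 5*z)
v(-4, -4)/(-138) + k/(-358) = (30 - 4 - 5*(-4))/(-138) + 430/(-358) = (30 - 4 + 20)*(-1/138) + 430*(-1/358) = 46*(-1/138) - 215/179 = -⅓ - 215/179 = -824/537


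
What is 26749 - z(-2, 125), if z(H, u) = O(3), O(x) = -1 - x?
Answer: 26753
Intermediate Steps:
z(H, u) = -4 (z(H, u) = -1 - 1*3 = -1 - 3 = -4)
26749 - z(-2, 125) = 26749 - 1*(-4) = 26749 + 4 = 26753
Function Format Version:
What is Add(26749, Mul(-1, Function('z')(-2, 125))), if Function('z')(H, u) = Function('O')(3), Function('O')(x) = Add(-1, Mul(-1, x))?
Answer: 26753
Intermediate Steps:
Function('z')(H, u) = -4 (Function('z')(H, u) = Add(-1, Mul(-1, 3)) = Add(-1, -3) = -4)
Add(26749, Mul(-1, Function('z')(-2, 125))) = Add(26749, Mul(-1, -4)) = Add(26749, 4) = 26753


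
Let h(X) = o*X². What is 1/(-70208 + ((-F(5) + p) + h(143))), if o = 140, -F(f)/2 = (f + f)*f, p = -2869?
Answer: 1/2789883 ≈ 3.5844e-7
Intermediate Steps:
F(f) = -4*f² (F(f) = -2*(f + f)*f = -2*2*f*f = -4*f²)
h(X) = 140*X²
1/(-70208 + ((-F(5) + p) + h(143))) = 1/(-70208 + ((-(-4)*5² - 2869) + 140*143²)) = 1/(-70208 + ((-(-4)*25 - 2869) + 140*20449)) = 1/(-70208 + ((-1*(-100) - 2869) + 2862860)) = 1/(-70208 + ((100 - 2869) + 2862860)) = 1/(-70208 + (-2769 + 2862860)) = 1/(-70208 + 2860091) = 1/2789883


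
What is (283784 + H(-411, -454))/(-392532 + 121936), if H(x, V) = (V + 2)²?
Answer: -122022/67649 ≈ -1.8038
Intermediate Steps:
H(x, V) = (2 + V)²
(283784 + H(-411, -454))/(-392532 + 121936) = (283784 + (2 - 454)²)/(-392532 + 121936) = (283784 + (-452)²)/(-270596) = (283784 + 204304)*(-1/270596) = 488088*(-1/270596) = -122022/67649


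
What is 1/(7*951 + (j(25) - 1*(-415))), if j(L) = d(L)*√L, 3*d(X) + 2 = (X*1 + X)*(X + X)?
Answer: 3/33706 ≈ 8.9005e-5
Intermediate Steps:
d(X) = -⅔ + 4*X²/3 (d(X) = -⅔ + ((X*1 + X)*(X + X))/3 = -⅔ + ((X + X)*(2*X))/3 = -⅔ + ((2*X)*(2*X))/3 = -⅔ + (4*X²)/3 = -⅔ + 4*X²/3)
j(L) = √L*(-⅔ + 4*L²/3) (j(L) = (-⅔ + 4*L²/3)*√L = √L*(-⅔ + 4*L²/3))
1/(7*951 + (j(25) - 1*(-415))) = 1/(7*951 + (2*√25*(-1 + 2*25²)/3 - 1*(-415))) = 1/(6657 + ((⅔)*5*(-1 + 2*625) + 415)) = 1/(6657 + ((⅔)*5*(-1 + 1250) + 415)) = 1/(6657 + ((⅔)*5*1249 + 415)) = 1/(6657 + (12490/3 + 415)) = 1/(6657 + 13735/3) = 1/(33706/3) = 3/33706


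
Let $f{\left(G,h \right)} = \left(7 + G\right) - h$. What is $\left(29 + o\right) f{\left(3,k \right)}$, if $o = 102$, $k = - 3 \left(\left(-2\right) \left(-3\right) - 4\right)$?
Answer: $2096$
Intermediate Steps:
$k = -6$ ($k = - 3 \left(6 - 4\right) = \left(-3\right) 2 = -6$)
$f{\left(G,h \right)} = 7 + G - h$
$\left(29 + o\right) f{\left(3,k \right)} = \left(29 + 102\right) \left(7 + 3 - -6\right) = 131 \left(7 + 3 + 6\right) = 131 \cdot 16 = 2096$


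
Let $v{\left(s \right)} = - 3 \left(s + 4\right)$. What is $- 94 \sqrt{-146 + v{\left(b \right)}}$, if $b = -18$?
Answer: $- 188 i \sqrt{26} \approx - 958.62 i$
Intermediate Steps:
$v{\left(s \right)} = -12 - 3 s$ ($v{\left(s \right)} = - 3 \left(4 + s\right) = -12 - 3 s$)
$- 94 \sqrt{-146 + v{\left(b \right)}} = - 94 \sqrt{-146 - -42} = - 94 \sqrt{-146 + \left(-12 + 54\right)} = - 94 \sqrt{-146 + 42} = - 94 \sqrt{-104} = - 94 \cdot 2 i \sqrt{26} = - 188 i \sqrt{26}$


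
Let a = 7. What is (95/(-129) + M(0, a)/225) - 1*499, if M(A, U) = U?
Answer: -4834649/9675 ≈ -499.71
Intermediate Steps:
(95/(-129) + M(0, a)/225) - 1*499 = (95/(-129) + 7/225) - 1*499 = (95*(-1/129) + 7*(1/225)) - 499 = (-95/129 + 7/225) - 499 = -6824/9675 - 499 = -4834649/9675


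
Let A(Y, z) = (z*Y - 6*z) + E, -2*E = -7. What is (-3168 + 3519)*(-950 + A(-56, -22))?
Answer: 293085/2 ≈ 1.4654e+5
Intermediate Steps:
E = 7/2 (E = -½*(-7) = 7/2 ≈ 3.5000)
A(Y, z) = 7/2 - 6*z + Y*z (A(Y, z) = (z*Y - 6*z) + 7/2 = (Y*z - 6*z) + 7/2 = (-6*z + Y*z) + 7/2 = 7/2 - 6*z + Y*z)
(-3168 + 3519)*(-950 + A(-56, -22)) = (-3168 + 3519)*(-950 + (7/2 - 6*(-22) - 56*(-22))) = 351*(-950 + (7/2 + 132 + 1232)) = 351*(-950 + 2735/2) = 351*(835/2) = 293085/2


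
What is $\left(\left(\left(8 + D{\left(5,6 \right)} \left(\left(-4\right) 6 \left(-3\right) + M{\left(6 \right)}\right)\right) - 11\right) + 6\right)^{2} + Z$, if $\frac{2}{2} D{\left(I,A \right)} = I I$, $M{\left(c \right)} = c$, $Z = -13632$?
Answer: $3800577$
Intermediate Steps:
$D{\left(I,A \right)} = I^{2}$ ($D{\left(I,A \right)} = I I = I^{2}$)
$\left(\left(\left(8 + D{\left(5,6 \right)} \left(\left(-4\right) 6 \left(-3\right) + M{\left(6 \right)}\right)\right) - 11\right) + 6\right)^{2} + Z = \left(\left(\left(8 + 5^{2} \left(\left(-4\right) 6 \left(-3\right) + 6\right)\right) - 11\right) + 6\right)^{2} - 13632 = \left(\left(\left(8 + 25 \left(\left(-24\right) \left(-3\right) + 6\right)\right) - 11\right) + 6\right)^{2} - 13632 = \left(\left(\left(8 + 25 \left(72 + 6\right)\right) - 11\right) + 6\right)^{2} - 13632 = \left(\left(\left(8 + 25 \cdot 78\right) - 11\right) + 6\right)^{2} - 13632 = \left(\left(\left(8 + 1950\right) - 11\right) + 6\right)^{2} - 13632 = \left(\left(1958 - 11\right) + 6\right)^{2} - 13632 = \left(1947 + 6\right)^{2} - 13632 = 1953^{2} - 13632 = 3814209 - 13632 = 3800577$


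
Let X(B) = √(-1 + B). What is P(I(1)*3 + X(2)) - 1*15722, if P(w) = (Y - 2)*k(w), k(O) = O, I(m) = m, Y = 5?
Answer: -15710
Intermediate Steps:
P(w) = 3*w (P(w) = (5 - 2)*w = 3*w)
P(I(1)*3 + X(2)) - 1*15722 = 3*(1*3 + √(-1 + 2)) - 1*15722 = 3*(3 + √1) - 15722 = 3*(3 + 1) - 15722 = 3*4 - 15722 = 12 - 15722 = -15710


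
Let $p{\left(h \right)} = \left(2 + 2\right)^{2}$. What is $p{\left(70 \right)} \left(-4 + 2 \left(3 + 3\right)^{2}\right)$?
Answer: $1088$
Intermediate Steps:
$p{\left(h \right)} = 16$ ($p{\left(h \right)} = 4^{2} = 16$)
$p{\left(70 \right)} \left(-4 + 2 \left(3 + 3\right)^{2}\right) = 16 \left(-4 + 2 \left(3 + 3\right)^{2}\right) = 16 \left(-4 + 2 \cdot 6^{2}\right) = 16 \left(-4 + 2 \cdot 36\right) = 16 \left(-4 + 72\right) = 16 \cdot 68 = 1088$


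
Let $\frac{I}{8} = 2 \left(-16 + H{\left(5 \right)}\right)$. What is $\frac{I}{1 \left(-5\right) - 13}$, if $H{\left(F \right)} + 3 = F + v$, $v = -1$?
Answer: $\frac{40}{3} \approx 13.333$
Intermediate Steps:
$H{\left(F \right)} = -4 + F$ ($H{\left(F \right)} = -3 + \left(F - 1\right) = -3 + \left(-1 + F\right) = -4 + F$)
$I = -240$ ($I = 8 \cdot 2 \left(-16 + \left(-4 + 5\right)\right) = 8 \cdot 2 \left(-16 + 1\right) = 8 \cdot 2 \left(-15\right) = 8 \left(-30\right) = -240$)
$\frac{I}{1 \left(-5\right) - 13} = - \frac{240}{1 \left(-5\right) - 13} = - \frac{240}{-5 - 13} = - \frac{240}{-18} = \left(-240\right) \left(- \frac{1}{18}\right) = \frac{40}{3}$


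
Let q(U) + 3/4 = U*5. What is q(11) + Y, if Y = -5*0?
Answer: 217/4 ≈ 54.250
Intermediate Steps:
q(U) = -¾ + 5*U (q(U) = -¾ + U*5 = -¾ + 5*U)
Y = 0
q(11) + Y = (-¾ + 5*11) + 0 = (-¾ + 55) + 0 = 217/4 + 0 = 217/4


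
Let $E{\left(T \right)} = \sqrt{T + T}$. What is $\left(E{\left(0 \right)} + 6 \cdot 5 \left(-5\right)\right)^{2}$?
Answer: $22500$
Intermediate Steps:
$E{\left(T \right)} = \sqrt{2} \sqrt{T}$ ($E{\left(T \right)} = \sqrt{2 T} = \sqrt{2} \sqrt{T}$)
$\left(E{\left(0 \right)} + 6 \cdot 5 \left(-5\right)\right)^{2} = \left(\sqrt{2} \sqrt{0} + 6 \cdot 5 \left(-5\right)\right)^{2} = \left(\sqrt{2} \cdot 0 + 30 \left(-5\right)\right)^{2} = \left(0 - 150\right)^{2} = \left(-150\right)^{2} = 22500$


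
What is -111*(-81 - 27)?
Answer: 11988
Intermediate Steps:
-111*(-81 - 27) = -111*(-108) = 11988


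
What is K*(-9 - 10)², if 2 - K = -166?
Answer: 60648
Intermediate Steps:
K = 168 (K = 2 - 1*(-166) = 2 + 166 = 168)
K*(-9 - 10)² = 168*(-9 - 10)² = 168*(-19)² = 168*361 = 60648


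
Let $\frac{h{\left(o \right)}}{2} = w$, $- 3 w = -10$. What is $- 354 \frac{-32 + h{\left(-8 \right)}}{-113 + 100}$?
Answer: $- \frac{8968}{13} \approx -689.85$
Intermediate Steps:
$w = \frac{10}{3}$ ($w = \left(- \frac{1}{3}\right) \left(-10\right) = \frac{10}{3} \approx 3.3333$)
$h{\left(o \right)} = \frac{20}{3}$ ($h{\left(o \right)} = 2 \cdot \frac{10}{3} = \frac{20}{3}$)
$- 354 \frac{-32 + h{\left(-8 \right)}}{-113 + 100} = - 354 \frac{-32 + \frac{20}{3}}{-113 + 100} = - 354 \left(- \frac{76}{3 \left(-13\right)}\right) = - 354 \left(\left(- \frac{76}{3}\right) \left(- \frac{1}{13}\right)\right) = \left(-354\right) \frac{76}{39} = - \frac{8968}{13}$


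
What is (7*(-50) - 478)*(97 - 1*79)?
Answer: -14904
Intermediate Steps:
(7*(-50) - 478)*(97 - 1*79) = (-350 - 478)*(97 - 79) = -828*18 = -14904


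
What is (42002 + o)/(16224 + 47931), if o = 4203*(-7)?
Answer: 12581/64155 ≈ 0.19610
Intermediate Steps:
o = -29421
(42002 + o)/(16224 + 47931) = (42002 - 29421)/(16224 + 47931) = 12581/64155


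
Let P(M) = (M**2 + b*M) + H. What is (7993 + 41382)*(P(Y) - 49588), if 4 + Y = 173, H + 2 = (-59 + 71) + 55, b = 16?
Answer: -901488750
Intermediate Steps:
H = 65 (H = -2 + ((-59 + 71) + 55) = -2 + (12 + 55) = -2 + 67 = 65)
Y = 169 (Y = -4 + 173 = 169)
P(M) = 65 + M**2 + 16*M (P(M) = (M**2 + 16*M) + 65 = 65 + M**2 + 16*M)
(7993 + 41382)*(P(Y) - 49588) = (7993 + 41382)*((65 + 169**2 + 16*169) - 49588) = 49375*((65 + 28561 + 2704) - 49588) = 49375*(31330 - 49588) = 49375*(-18258) = -901488750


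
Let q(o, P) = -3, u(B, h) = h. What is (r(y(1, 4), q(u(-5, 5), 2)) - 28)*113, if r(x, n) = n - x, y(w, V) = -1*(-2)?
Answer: -3729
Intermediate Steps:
y(w, V) = 2
(r(y(1, 4), q(u(-5, 5), 2)) - 28)*113 = ((-3 - 1*2) - 28)*113 = ((-3 - 2) - 28)*113 = (-5 - 28)*113 = -33*113 = -3729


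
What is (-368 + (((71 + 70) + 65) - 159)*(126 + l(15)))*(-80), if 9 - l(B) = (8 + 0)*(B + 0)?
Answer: -26960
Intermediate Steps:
l(B) = 9 - 8*B (l(B) = 9 - (8 + 0)*(B + 0) = 9 - 8*B)
(-368 + (((71 + 70) + 65) - 159)*(126 + l(15)))*(-80) = (-368 + (((71 + 70) + 65) - 159)*(126 + (9 - 8*15)))*(-80) = (-368 + ((141 + 65) - 159)*(126 + (9 - 120)))*(-80) = (-368 + (206 - 159)*(126 - 111))*(-80) = (-368 + 47*15)*(-80) = (-368 + 705)*(-80) = 337*(-80) = -26960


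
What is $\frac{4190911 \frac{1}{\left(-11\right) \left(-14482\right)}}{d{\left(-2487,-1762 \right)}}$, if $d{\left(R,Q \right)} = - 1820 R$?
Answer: $\frac{4190911}{721055014680} \approx 5.8122 \cdot 10^{-6}$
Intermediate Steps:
$\frac{4190911 \frac{1}{\left(-11\right) \left(-14482\right)}}{d{\left(-2487,-1762 \right)}} = \frac{4190911 \frac{1}{\left(-11\right) \left(-14482\right)}}{\left(-1820\right) \left(-2487\right)} = \frac{4190911 \cdot \frac{1}{159302}}{4526340} = 4190911 \cdot \frac{1}{159302} \cdot \frac{1}{4526340} = \frac{4190911}{159302} \cdot \frac{1}{4526340} = \frac{4190911}{721055014680}$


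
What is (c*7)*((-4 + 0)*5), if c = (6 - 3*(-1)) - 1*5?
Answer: -560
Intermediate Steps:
c = 4 (c = (6 + 3) - 5 = 9 - 5 = 4)
(c*7)*((-4 + 0)*5) = (4*7)*((-4 + 0)*5) = 28*(-4*5) = 28*(-20) = -560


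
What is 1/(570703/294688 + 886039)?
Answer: 294688/261105631535 ≈ 1.1286e-6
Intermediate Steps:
1/(570703/294688 + 886039) = 1/(261105631535/294688) = 294688/261105631535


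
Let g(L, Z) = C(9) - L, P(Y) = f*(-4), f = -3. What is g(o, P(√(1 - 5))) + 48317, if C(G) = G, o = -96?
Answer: 48422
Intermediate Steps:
P(Y) = 12 (P(Y) = -3*(-4) = 12)
g(L, Z) = 9 - L
g(o, P(√(1 - 5))) + 48317 = (9 - 1*(-96)) + 48317 = (9 + 96) + 48317 = 105 + 48317 = 48422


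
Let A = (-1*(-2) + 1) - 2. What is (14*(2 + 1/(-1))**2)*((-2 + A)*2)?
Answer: -28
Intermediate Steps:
A = 1 (A = (2 + 1) - 2 = 3 - 2 = 1)
(14*(2 + 1/(-1))**2)*((-2 + A)*2) = (14*(2 + 1/(-1))**2)*((-2 + 1)*2) = (14*(2 - 1)**2)*(-1*2) = (14*1**2)*(-2) = (14*1)*(-2) = 14*(-2) = -28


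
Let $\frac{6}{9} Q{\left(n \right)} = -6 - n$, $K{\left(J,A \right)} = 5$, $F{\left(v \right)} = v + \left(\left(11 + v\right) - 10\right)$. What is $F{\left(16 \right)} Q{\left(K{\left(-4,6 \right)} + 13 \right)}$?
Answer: $-1188$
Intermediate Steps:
$F{\left(v \right)} = 1 + 2 v$ ($F{\left(v \right)} = v + \left(1 + v\right) = 1 + 2 v$)
$Q{\left(n \right)} = -9 - \frac{3 n}{2}$ ($Q{\left(n \right)} = \frac{3 \left(-6 - n\right)}{2} = -9 - \frac{3 n}{2}$)
$F{\left(16 \right)} Q{\left(K{\left(-4,6 \right)} + 13 \right)} = \left(1 + 2 \cdot 16\right) \left(-9 - \frac{3 \left(5 + 13\right)}{2}\right) = \left(1 + 32\right) \left(-9 - 27\right) = 33 \left(-9 - 27\right) = 33 \left(-36\right) = -1188$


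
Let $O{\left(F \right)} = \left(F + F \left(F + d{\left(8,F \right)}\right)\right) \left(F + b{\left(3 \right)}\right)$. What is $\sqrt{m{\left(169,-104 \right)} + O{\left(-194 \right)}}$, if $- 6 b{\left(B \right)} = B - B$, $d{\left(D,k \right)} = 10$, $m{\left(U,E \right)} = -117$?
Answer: $i \sqrt{6887505} \approx 2624.4 i$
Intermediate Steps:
$b{\left(B \right)} = 0$ ($b{\left(B \right)} = - \frac{B - B}{6} = \left(- \frac{1}{6}\right) 0 = 0$)
$O{\left(F \right)} = F \left(F + F \left(10 + F\right)\right)$ ($O{\left(F \right)} = \left(F + F \left(F + 10\right)\right) \left(F + 0\right) = \left(F + F \left(10 + F\right)\right) F = F \left(F + F \left(10 + F\right)\right)$)
$\sqrt{m{\left(169,-104 \right)} + O{\left(-194 \right)}} = \sqrt{-117 + \left(-194\right)^{2} \left(11 - 194\right)} = \sqrt{-117 + 37636 \left(-183\right)} = \sqrt{-117 - 6887388} = \sqrt{-6887505} = i \sqrt{6887505}$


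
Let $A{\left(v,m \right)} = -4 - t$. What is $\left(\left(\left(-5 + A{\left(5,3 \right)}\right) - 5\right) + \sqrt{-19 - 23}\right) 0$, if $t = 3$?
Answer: $0$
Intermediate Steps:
$A{\left(v,m \right)} = -7$ ($A{\left(v,m \right)} = -4 - 3 = -7$)
$\left(\left(\left(-5 + A{\left(5,3 \right)}\right) - 5\right) + \sqrt{-19 - 23}\right) 0 = \left(\left(\left(-5 - 7\right) - 5\right) + \sqrt{-19 - 23}\right) 0 = \left(\left(-12 - 5\right) + \sqrt{-42}\right) 0 = \left(-17 + i \sqrt{42}\right) 0 = 0$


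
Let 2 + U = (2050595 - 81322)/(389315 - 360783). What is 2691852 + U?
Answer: 76805833473/28532 ≈ 2.6919e+6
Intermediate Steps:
U = 1912209/28532 (U = -2 + (2050595 - 81322)/(389315 - 360783) = -2 + 1969273/28532 = 1912209/28532 ≈ 67.020)
2691852 + U = 2691852 + 1912209/28532 = 76805833473/28532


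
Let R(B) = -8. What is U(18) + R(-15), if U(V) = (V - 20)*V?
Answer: -44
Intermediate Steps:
U(V) = V*(-20 + V) (U(V) = (-20 + V)*V = V*(-20 + V))
U(18) + R(-15) = 18*(-20 + 18) - 8 = 18*(-2) - 8 = -36 - 8 = -44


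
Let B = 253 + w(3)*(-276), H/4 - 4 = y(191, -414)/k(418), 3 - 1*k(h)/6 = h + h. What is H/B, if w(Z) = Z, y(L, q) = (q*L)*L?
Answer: -10082084/478975 ≈ -21.049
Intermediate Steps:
k(h) = 18 - 12*h (k(h) = 18 - 6*(h + h) = 18 - 12*h)
y(L, q) = q*L² (y(L, q) = (L*q)*L = q*L²)
H = 10082084/833 (H = 16 + 4*((-414*191²)/(18 - 12*418)) = 16 + 4*((-414*36481)/(18 - 5016)) = 16 + 4*(-15103134/(-4998)) = 16 + 4*(-15103134*(-1/4998)) = 16 + 4*(2517189/833) = 16 + 10068756/833 = 10082084/833 ≈ 12103.)
B = -575 (B = 253 + 3*(-276) = 253 - 828 = -575)
H/B = (10082084/833)/(-575) = (10082084/833)*(-1/575) = -10082084/478975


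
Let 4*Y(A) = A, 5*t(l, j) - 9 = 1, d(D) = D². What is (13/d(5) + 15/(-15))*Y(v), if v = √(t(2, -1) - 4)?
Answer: -3*I*√2/25 ≈ -0.16971*I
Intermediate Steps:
t(l, j) = 2 (t(l, j) = 9/5 + (⅕)*1 = 9/5 + ⅕ = 2)
v = I*√2 (v = √(2 - 4) = √(-2) = I*√2 ≈ 1.4142*I)
Y(A) = A/4
(13/d(5) + 15/(-15))*Y(v) = (13/(5²) + 15/(-15))*((I*√2)/4) = (13/25 + 15*(-1/15))*(I*√2/4) = (13*(1/25) - 1)*(I*√2/4) = (13/25 - 1)*(I*√2/4) = -3*I*√2/25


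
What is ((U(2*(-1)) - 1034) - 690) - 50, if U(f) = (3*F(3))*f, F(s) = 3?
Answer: -1792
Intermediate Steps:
U(f) = 9*f (U(f) = (3*3)*f = 9*f)
((U(2*(-1)) - 1034) - 690) - 50 = ((9*(2*(-1)) - 1034) - 690) - 50 = ((9*(-2) - 1034) - 690) - 50 = ((-18 - 1034) - 690) - 50 = (-1052 - 690) - 50 = -1742 - 50 = -1792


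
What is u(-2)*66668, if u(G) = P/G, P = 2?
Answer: -66668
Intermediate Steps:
u(G) = 2/G
u(-2)*66668 = (2/(-2))*66668 = (2*(-½))*66668 = -1*66668 = -66668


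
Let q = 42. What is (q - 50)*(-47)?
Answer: 376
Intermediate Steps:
(q - 50)*(-47) = (42 - 50)*(-47) = -8*(-47) = 376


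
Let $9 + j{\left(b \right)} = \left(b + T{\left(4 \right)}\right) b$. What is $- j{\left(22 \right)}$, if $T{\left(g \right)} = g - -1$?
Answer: $-585$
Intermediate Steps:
$T{\left(g \right)} = 1 + g$ ($T{\left(g \right)} = g + 1 = 1 + g$)
$j{\left(b \right)} = -9 + b \left(5 + b\right)$ ($j{\left(b \right)} = -9 + \left(b + \left(1 + 4\right)\right) b = -9 + \left(b + 5\right) b = -9 + \left(5 + b\right) b = -9 + b \left(5 + b\right)$)
$- j{\left(22 \right)} = - (-9 + 22^{2} + 5 \cdot 22) = - (-9 + 484 + 110) = \left(-1\right) 585 = -585$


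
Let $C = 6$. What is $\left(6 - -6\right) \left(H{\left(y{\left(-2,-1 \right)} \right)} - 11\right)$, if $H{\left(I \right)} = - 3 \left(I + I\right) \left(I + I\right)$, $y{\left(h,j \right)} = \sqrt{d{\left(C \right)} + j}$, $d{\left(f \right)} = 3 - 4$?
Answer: $156$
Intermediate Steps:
$d{\left(f \right)} = -1$ ($d{\left(f \right)} = 3 - 4 = -1$)
$y{\left(h,j \right)} = \sqrt{-1 + j}$
$H{\left(I \right)} = - 12 I^{2}$ ($H{\left(I \right)} = - 3 \cdot 2 I 2 I = - 3 \cdot 4 I^{2} = - 12 I^{2}$)
$\left(6 - -6\right) \left(H{\left(y{\left(-2,-1 \right)} \right)} - 11\right) = \left(6 - -6\right) \left(- 12 \left(\sqrt{-1 - 1}\right)^{2} - 11\right) = \left(6 + 6\right) \left(- 12 \left(\sqrt{-2}\right)^{2} - 11\right) = 12 \left(- 12 \left(i \sqrt{2}\right)^{2} - 11\right) = 12 \left(\left(-12\right) \left(-2\right) - 11\right) = 12 \left(24 - 11\right) = 12 \cdot 13 = 156$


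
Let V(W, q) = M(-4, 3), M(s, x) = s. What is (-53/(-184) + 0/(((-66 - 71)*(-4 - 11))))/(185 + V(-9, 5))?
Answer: 53/33304 ≈ 0.0015914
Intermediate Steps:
V(W, q) = -4
(-53/(-184) + 0/(((-66 - 71)*(-4 - 11))))/(185 + V(-9, 5)) = (-53/(-184) + 0/(((-66 - 71)*(-4 - 11))))/(185 - 4) = (-53*(-1/184) + 0/((-137*(-15))))/181 = (53/184 + 0/2055)/181 = (53/184 + 0*(1/2055))/181 = (53/184 + 0)/181 = (1/181)*(53/184) = 53/33304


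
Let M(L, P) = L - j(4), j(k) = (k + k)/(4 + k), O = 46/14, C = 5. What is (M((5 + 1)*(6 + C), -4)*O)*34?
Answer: 50830/7 ≈ 7261.4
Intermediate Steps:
O = 23/7 (O = 46*(1/14) = 23/7 ≈ 3.2857)
j(k) = 2*k/(4 + k) (j(k) = (2*k)/(4 + k) = 2*k/(4 + k))
M(L, P) = -1 + L (M(L, P) = L - 2*4/(4 + 4) = L - 2*4/8 = L - 1*1 = L - 1 = -1 + L)
(M((5 + 1)*(6 + C), -4)*O)*34 = ((-1 + (5 + 1)*(6 + 5))*(23/7))*34 = ((-1 + 6*11)*(23/7))*34 = ((-1 + 66)*(23/7))*34 = (65*(23/7))*34 = (1495/7)*34 = 50830/7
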